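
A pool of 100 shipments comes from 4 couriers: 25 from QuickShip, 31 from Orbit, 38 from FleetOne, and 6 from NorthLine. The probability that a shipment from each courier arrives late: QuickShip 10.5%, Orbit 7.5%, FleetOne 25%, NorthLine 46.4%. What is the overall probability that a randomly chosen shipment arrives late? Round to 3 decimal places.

Prior × likelihood for each hypothesis:
  QuickShip: 0.25 × 0.105 = 0.02625
  Orbit: 0.31 × 0.075 = 0.02325
  FleetOne: 0.38 × 0.25 = 0.095
  NorthLine: 0.06 × 0.464 = 0.02784
P(late) = 0.02625 + 0.02325 + 0.095 + 0.02784 = 0.17234 → 0.172.

0.172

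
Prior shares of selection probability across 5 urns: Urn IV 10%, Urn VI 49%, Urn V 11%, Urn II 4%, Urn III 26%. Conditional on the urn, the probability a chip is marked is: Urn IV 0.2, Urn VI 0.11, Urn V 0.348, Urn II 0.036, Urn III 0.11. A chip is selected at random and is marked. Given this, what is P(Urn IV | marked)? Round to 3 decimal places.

By Bayes' rule, posterior ∝ prior × likelihood:
  Urn IV: 0.1 × 0.2 = 0.02
  Urn VI: 0.49 × 0.11 = 0.0539
  Urn V: 0.11 × 0.348 = 0.03828
  Urn II: 0.04 × 0.036 = 0.00144
  Urn III: 0.26 × 0.11 = 0.0286
Total = 0.14222.
P(Urn IV | evidence) = 0.02 / 0.14222 ≈ 0.141.

0.141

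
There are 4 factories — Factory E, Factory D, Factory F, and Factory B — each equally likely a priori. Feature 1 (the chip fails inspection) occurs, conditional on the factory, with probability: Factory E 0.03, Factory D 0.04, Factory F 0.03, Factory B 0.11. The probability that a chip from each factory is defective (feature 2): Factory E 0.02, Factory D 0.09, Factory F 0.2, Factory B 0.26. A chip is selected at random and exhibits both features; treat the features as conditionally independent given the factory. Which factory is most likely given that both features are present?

Since the prior is uniform, the posterior is proportional to the likelihood:
  Factory E: 0.03 × 0.02 = 0.0006
  Factory D: 0.04 × 0.09 = 0.0036
  Factory F: 0.03 × 0.2 = 0.006
  Factory B: 0.11 × 0.26 = 0.0286
Normalizing constant = 0.0388.
Largest term belongs to Factory B, so Factory B is most probable.

Factory B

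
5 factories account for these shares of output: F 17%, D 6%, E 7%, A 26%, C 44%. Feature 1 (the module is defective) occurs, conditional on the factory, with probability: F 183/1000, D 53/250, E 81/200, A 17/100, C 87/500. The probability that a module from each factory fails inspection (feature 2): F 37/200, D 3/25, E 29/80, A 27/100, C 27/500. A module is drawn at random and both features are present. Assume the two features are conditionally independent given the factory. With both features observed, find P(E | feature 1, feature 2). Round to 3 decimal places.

0.306

Compute prior × likelihood for every hypothesis:
  F: 0.17 × 0.183 × 0.185 = 0.00575535
  D: 0.06 × 0.212 × 0.12 = 0.0015264
  E: 0.07 × 0.405 × 0.3625 = 0.010276875
  A: 0.26 × 0.17 × 0.27 = 0.011934
  C: 0.44 × 0.174 × 0.054 = 0.00413424
Normalizing constant = 0.033626865.
P(E | evidence) = 0.010276875 / 0.033626865 ≈ 0.306.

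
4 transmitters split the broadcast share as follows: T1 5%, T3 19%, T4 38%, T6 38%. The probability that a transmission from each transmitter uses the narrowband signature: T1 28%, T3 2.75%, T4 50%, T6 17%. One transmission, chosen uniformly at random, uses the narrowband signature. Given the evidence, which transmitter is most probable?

T4

By Bayes' rule, posterior ∝ prior × likelihood:
  T1: 0.05 × 0.28 = 0.014
  T3: 0.19 × 0.0275 = 0.005225
  T4: 0.38 × 0.5 = 0.19
  T6: 0.38 × 0.17 = 0.0646
Normalizing constant = 0.273825.
Largest term belongs to T4, so T4 is most probable.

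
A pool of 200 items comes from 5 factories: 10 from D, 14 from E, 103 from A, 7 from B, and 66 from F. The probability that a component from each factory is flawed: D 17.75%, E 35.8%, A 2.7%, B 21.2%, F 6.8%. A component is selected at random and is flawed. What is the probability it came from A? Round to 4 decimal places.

By Bayes' rule, posterior ∝ prior × likelihood:
  D: 0.05 × 0.1775 = 0.008875
  E: 0.07 × 0.358 = 0.02506
  A: 0.515 × 0.027 = 0.013905
  B: 0.035 × 0.212 = 0.00742
  F: 0.33 × 0.068 = 0.02244
Normalizing constant = 0.0777.
P(A | evidence) = 0.013905 / 0.0777 ≈ 0.1790.

0.1790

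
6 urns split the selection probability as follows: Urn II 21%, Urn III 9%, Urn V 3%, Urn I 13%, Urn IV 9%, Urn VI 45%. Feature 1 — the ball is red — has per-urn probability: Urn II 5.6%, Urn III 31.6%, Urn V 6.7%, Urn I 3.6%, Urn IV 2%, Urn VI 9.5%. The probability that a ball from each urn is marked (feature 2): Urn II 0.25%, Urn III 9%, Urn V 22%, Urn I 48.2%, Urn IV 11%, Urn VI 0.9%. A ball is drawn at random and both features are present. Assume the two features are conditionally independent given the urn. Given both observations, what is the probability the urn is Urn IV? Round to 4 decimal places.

0.0337

Compute prior × likelihood for every hypothesis:
  Urn II: 0.21 × 0.056 × 0.0025 = 0.0000294
  Urn III: 0.09 × 0.316 × 0.09 = 0.0025596
  Urn V: 0.03 × 0.067 × 0.22 = 0.0004422
  Urn I: 0.13 × 0.036 × 0.482 = 0.00225576
  Urn IV: 0.09 × 0.02 × 0.11 = 0.000198
  Urn VI: 0.45 × 0.095 × 0.009 = 0.00038475
Total = 0.00586971.
P(Urn IV | evidence) = 0.000198 / 0.00586971 ≈ 0.0337.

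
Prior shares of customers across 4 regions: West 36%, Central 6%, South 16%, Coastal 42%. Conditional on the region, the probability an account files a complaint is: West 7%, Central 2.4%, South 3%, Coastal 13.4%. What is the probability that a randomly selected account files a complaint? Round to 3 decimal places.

Prior × likelihood for each hypothesis:
  West: 0.36 × 0.07 = 0.0252
  Central: 0.06 × 0.024 = 0.00144
  South: 0.16 × 0.03 = 0.0048
  Coastal: 0.42 × 0.134 = 0.05628
P(complaint) = 0.0252 + 0.00144 + 0.0048 + 0.05628 = 0.08772 → 0.088.

0.088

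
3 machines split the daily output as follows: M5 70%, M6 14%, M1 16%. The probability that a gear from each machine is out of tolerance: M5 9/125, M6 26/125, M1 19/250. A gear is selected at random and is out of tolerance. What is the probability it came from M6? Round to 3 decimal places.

0.318

Compute prior × likelihood for every hypothesis:
  M5: 0.7 × 0.072 = 0.0504
  M6: 0.14 × 0.208 = 0.02912
  M1: 0.16 × 0.076 = 0.01216
Normalizing constant = 0.09168.
P(M6 | evidence) = 0.02912 / 0.09168 ≈ 0.318.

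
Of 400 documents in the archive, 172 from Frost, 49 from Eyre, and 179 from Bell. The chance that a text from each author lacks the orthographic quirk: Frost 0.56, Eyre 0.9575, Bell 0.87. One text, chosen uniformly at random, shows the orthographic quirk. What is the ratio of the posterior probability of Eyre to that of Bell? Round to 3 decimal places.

Taking complements, P(quirk | each) = Frost 0.44, Eyre 0.0425, Bell 0.13.
By Bayes' rule, posterior ∝ prior × likelihood:
  Frost: 0.43 × 0.44 = 0.1892
  Eyre: 0.1225 × 0.0425 = 0.00520625
  Bell: 0.4475 × 0.13 = 0.058175
Sum = 0.25258125.
The ratio is 0.00520625 / 0.058175 (the normalizer cancels) = 0.089.

0.089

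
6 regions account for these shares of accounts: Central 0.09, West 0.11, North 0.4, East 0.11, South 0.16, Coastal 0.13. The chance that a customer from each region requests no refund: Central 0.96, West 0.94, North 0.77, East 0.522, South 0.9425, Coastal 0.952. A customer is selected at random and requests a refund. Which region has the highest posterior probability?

Taking complements, P(refund | each) = Central 0.04, West 0.06, North 0.23, East 0.478, South 0.0575, Coastal 0.048.
Unnormalized posteriors (prior × likelihood):
  Central: 0.09 × 0.04 = 0.0036
  West: 0.11 × 0.06 = 0.0066
  North: 0.4 × 0.23 = 0.092
  East: 0.11 × 0.478 = 0.05258
  South: 0.16 × 0.0575 = 0.0092
  Coastal: 0.13 × 0.048 = 0.00624
Total = 0.17022.
Largest term belongs to North, so North is most probable.

North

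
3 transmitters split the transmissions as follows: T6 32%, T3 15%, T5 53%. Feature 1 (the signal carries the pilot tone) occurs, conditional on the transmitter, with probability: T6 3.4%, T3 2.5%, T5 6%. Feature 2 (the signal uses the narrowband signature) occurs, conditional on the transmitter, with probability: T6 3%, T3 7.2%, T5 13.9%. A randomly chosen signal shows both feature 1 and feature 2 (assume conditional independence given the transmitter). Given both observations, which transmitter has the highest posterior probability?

T5

Prior × likelihood for each hypothesis:
  T6: 0.32 × 0.034 × 0.03 = 0.0003264
  T3: 0.15 × 0.025 × 0.072 = 0.00027
  T5: 0.53 × 0.06 × 0.139 = 0.0044202
Normalizing constant = 0.0050166.
Largest term belongs to T5, so T5 is most probable.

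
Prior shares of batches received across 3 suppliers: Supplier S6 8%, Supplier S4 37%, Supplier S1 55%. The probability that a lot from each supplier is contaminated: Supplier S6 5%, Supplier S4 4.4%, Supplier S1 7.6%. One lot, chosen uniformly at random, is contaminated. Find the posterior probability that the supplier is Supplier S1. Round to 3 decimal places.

Compute prior × likelihood for every hypothesis:
  Supplier S6: 0.08 × 0.05 = 0.004
  Supplier S4: 0.37 × 0.044 = 0.01628
  Supplier S1: 0.55 × 0.076 = 0.0418
Sum = 0.06208.
P(Supplier S1 | evidence) = 0.0418 / 0.06208 ≈ 0.673.

0.673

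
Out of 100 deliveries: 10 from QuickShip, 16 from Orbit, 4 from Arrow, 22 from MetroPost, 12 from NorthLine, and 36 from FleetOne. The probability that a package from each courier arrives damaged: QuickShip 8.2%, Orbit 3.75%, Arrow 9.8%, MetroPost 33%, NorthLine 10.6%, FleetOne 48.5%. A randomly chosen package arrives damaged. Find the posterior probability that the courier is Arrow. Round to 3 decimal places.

Compute prior × likelihood for every hypothesis:
  QuickShip: 0.1 × 0.082 = 0.0082
  Orbit: 0.16 × 0.0375 = 0.006
  Arrow: 0.04 × 0.098 = 0.00392
  MetroPost: 0.22 × 0.33 = 0.0726
  NorthLine: 0.12 × 0.106 = 0.01272
  FleetOne: 0.36 × 0.485 = 0.1746
Sum = 0.27804.
P(Arrow | evidence) = 0.00392 / 0.27804 ≈ 0.014.

0.014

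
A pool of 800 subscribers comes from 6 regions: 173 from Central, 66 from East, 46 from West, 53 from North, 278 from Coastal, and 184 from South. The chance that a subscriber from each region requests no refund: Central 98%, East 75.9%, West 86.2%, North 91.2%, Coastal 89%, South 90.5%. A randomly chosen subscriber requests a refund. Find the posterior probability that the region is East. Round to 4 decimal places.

0.2028

Taking complements, P(refund | each) = Central 0.02, East 0.241, West 0.138, North 0.088, Coastal 0.11, South 0.095.
Prior × likelihood for each hypothesis:
  Central: 0.21625 × 0.02 = 0.004325
  East: 0.0825 × 0.241 = 0.0198825
  West: 0.0575 × 0.138 = 0.007935
  North: 0.06625 × 0.088 = 0.00583
  Coastal: 0.3475 × 0.11 = 0.038225
  South: 0.23 × 0.095 = 0.02185
Sum = 0.0980475.
P(East | evidence) = 0.0198825 / 0.0980475 ≈ 0.2028.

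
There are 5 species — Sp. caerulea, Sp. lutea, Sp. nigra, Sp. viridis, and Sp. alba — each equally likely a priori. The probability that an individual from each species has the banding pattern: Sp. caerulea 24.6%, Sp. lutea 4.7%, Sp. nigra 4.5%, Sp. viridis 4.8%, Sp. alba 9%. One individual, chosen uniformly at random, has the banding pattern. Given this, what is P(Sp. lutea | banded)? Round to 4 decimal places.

0.0987

With a uniform prior (1/5 each), posterior ∝ likelihood:
  Sp. caerulea: 0.246
  Sp. lutea: 0.047
  Sp. nigra: 0.045
  Sp. viridis: 0.048
  Sp. alba: 0.09
Total = 0.476.
P(Sp. lutea | evidence) = 0.047 / 0.476 ≈ 0.0987.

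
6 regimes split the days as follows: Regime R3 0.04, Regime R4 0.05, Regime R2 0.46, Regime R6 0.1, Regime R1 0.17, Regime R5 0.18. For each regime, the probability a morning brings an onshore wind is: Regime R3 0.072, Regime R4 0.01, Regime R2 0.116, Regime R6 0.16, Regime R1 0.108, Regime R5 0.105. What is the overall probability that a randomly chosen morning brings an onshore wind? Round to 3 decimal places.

0.110

By Bayes' rule, posterior ∝ prior × likelihood:
  Regime R3: 0.04 × 0.072 = 0.00288
  Regime R4: 0.05 × 0.01 = 0.0005
  Regime R2: 0.46 × 0.116 = 0.05336
  Regime R6: 0.1 × 0.16 = 0.016
  Regime R1: 0.17 × 0.108 = 0.01836
  Regime R5: 0.18 × 0.105 = 0.0189
P(onshore) = 0.00288 + 0.0005 + 0.05336 + 0.016 + 0.01836 + 0.0189 = 0.11 → 0.110.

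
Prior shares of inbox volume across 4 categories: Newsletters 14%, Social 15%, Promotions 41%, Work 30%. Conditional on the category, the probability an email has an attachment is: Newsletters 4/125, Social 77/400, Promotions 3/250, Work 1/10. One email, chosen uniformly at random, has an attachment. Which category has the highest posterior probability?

Work

Prior × likelihood for each hypothesis:
  Newsletters: 0.14 × 0.032 = 0.00448
  Social: 0.15 × 0.1925 = 0.028875
  Promotions: 0.41 × 0.012 = 0.00492
  Work: 0.3 × 0.1 = 0.03
Sum = 0.068275.
Largest term belongs to Work, so Work is most probable.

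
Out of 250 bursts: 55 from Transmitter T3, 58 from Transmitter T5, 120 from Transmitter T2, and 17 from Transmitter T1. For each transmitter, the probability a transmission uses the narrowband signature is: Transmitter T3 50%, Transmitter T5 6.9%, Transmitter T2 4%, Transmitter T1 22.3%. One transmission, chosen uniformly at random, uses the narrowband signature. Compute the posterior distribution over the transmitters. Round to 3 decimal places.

Transmitter T3 0.686, Transmitter T5 0.100, Transmitter T2 0.120, Transmitter T1 0.095

By Bayes' rule, posterior ∝ prior × likelihood:
  Transmitter T3: 0.22 × 0.5 = 0.11
  Transmitter T5: 0.232 × 0.069 = 0.016008
  Transmitter T2: 0.48 × 0.04 = 0.0192
  Transmitter T1: 0.068 × 0.223 = 0.015164
Sum = 0.160372.
P(Transmitter T3 | narrowband) = 0.11/0.160372 ≈ 0.686
P(Transmitter T5 | narrowband) = 0.016008/0.160372 ≈ 0.100
P(Transmitter T2 | narrowband) = 0.0192/0.160372 ≈ 0.120
P(Transmitter T1 | narrowband) = 0.015164/0.160372 ≈ 0.095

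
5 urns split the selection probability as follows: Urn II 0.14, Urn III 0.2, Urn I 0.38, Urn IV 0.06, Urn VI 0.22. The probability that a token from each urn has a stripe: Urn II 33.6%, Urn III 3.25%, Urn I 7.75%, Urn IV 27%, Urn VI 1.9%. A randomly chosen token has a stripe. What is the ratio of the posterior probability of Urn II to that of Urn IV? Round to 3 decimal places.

Prior × likelihood for each hypothesis:
  Urn II: 0.14 × 0.336 = 0.04704
  Urn III: 0.2 × 0.0325 = 0.0065
  Urn I: 0.38 × 0.0775 = 0.02945
  Urn IV: 0.06 × 0.27 = 0.0162
  Urn VI: 0.22 × 0.019 = 0.00418
Total = 0.10337.
The ratio is 0.04704 / 0.0162 (the normalizer cancels) = 2.904.

2.904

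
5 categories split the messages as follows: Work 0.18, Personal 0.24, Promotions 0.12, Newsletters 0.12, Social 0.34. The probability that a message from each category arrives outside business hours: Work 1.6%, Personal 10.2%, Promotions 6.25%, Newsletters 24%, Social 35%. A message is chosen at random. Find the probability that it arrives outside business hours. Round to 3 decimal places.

0.183

Compute prior × likelihood for every hypothesis:
  Work: 0.18 × 0.016 = 0.00288
  Personal: 0.24 × 0.102 = 0.02448
  Promotions: 0.12 × 0.0625 = 0.0075
  Newsletters: 0.12 × 0.24 = 0.0288
  Social: 0.34 × 0.35 = 0.119
P(off-hours) = 0.00288 + 0.02448 + 0.0075 + 0.0288 + 0.119 = 0.18266 → 0.183.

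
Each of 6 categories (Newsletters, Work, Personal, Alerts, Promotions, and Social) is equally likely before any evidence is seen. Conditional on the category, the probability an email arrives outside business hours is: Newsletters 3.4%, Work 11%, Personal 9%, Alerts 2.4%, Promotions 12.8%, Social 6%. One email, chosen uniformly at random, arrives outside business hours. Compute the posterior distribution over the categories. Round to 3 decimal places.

With a uniform prior (1/6 each), posterior ∝ likelihood:
  Newsletters: 0.034
  Work: 0.11
  Personal: 0.09
  Alerts: 0.024
  Promotions: 0.128
  Social: 0.06
Normalizing constant = 0.446.
P(Newsletters | off-hours) = 0.034/0.446 ≈ 0.076
P(Work | off-hours) = 0.11/0.446 ≈ 0.247
P(Personal | off-hours) = 0.09/0.446 ≈ 0.202
P(Alerts | off-hours) = 0.024/0.446 ≈ 0.054
P(Promotions | off-hours) = 0.128/0.446 ≈ 0.287
P(Social | off-hours) = 0.06/0.446 ≈ 0.135

Newsletters 0.076, Work 0.247, Personal 0.202, Alerts 0.054, Promotions 0.287, Social 0.135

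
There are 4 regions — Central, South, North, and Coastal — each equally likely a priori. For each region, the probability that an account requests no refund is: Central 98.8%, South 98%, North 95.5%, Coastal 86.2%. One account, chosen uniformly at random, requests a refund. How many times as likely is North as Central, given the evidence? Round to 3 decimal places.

3.750

Taking complements, P(refund | each) = Central 0.012, South 0.02, North 0.045, Coastal 0.138.
With a uniform prior (1/4 each), posterior ∝ likelihood:
  Central: 0.012
  South: 0.02
  North: 0.045
  Coastal: 0.138
Total = 0.215.
The ratio is 0.045 / 0.012 (the normalizer cancels) = 3.750.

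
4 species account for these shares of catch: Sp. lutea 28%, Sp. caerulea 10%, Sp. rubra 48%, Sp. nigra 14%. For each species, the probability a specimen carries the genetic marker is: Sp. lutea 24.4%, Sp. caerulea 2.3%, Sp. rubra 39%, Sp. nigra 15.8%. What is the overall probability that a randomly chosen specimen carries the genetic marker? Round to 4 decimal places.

By Bayes' rule, posterior ∝ prior × likelihood:
  Sp. lutea: 0.28 × 0.244 = 0.06832
  Sp. caerulea: 0.1 × 0.023 = 0.0023
  Sp. rubra: 0.48 × 0.39 = 0.1872
  Sp. nigra: 0.14 × 0.158 = 0.02212
P(marker) = 0.06832 + 0.0023 + 0.1872 + 0.02212 = 0.27994 → 0.2799.

0.2799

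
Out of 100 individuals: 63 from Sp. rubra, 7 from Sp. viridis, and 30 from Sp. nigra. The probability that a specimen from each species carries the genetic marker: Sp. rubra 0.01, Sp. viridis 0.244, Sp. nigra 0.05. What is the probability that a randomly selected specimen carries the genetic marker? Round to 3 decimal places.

0.038

Compute prior × likelihood for every hypothesis:
  Sp. rubra: 0.63 × 0.01 = 0.0063
  Sp. viridis: 0.07 × 0.244 = 0.01708
  Sp. nigra: 0.3 × 0.05 = 0.015
P(marker) = 0.0063 + 0.01708 + 0.015 = 0.03838 → 0.038.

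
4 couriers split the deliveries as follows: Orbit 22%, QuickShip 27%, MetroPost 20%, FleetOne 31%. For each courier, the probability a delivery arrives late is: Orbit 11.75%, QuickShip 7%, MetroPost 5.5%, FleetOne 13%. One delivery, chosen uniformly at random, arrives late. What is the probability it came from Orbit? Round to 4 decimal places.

0.2691

Prior × likelihood for each hypothesis:
  Orbit: 0.22 × 0.1175 = 0.02585
  QuickShip: 0.27 × 0.07 = 0.0189
  MetroPost: 0.2 × 0.055 = 0.011
  FleetOne: 0.31 × 0.13 = 0.0403
Normalizing constant = 0.09605.
P(Orbit | evidence) = 0.02585 / 0.09605 ≈ 0.2691.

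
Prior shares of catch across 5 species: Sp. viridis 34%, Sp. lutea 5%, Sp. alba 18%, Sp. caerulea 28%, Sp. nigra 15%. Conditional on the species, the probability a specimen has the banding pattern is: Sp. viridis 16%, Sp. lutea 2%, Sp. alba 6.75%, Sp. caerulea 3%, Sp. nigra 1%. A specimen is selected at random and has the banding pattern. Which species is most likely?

By Bayes' rule, posterior ∝ prior × likelihood:
  Sp. viridis: 0.34 × 0.16 = 0.0544
  Sp. lutea: 0.05 × 0.02 = 0.001
  Sp. alba: 0.18 × 0.0675 = 0.01215
  Sp. caerulea: 0.28 × 0.03 = 0.0084
  Sp. nigra: 0.15 × 0.01 = 0.0015
Total = 0.07745.
Largest term belongs to Sp. viridis, so Sp. viridis is most probable.

Sp. viridis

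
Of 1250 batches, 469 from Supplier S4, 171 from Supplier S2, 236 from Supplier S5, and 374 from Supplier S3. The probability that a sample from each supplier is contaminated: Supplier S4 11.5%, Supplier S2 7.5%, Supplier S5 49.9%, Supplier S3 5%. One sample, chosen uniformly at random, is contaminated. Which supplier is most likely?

Prior × likelihood for each hypothesis:
  Supplier S4: 0.3752 × 0.115 = 0.043148
  Supplier S2: 0.1368 × 0.075 = 0.01026
  Supplier S5: 0.1888 × 0.499 = 0.0942112
  Supplier S3: 0.2992 × 0.05 = 0.01496
Sum = 0.1625792.
Largest term belongs to Supplier S5, so Supplier S5 is most probable.

Supplier S5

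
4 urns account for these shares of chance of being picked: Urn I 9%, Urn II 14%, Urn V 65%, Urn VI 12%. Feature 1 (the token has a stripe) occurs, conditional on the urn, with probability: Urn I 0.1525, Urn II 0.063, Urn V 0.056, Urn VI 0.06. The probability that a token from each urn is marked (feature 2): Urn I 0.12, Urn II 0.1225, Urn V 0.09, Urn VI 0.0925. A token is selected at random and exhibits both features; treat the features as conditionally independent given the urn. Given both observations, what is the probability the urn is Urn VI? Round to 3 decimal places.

Compute prior × likelihood for every hypothesis:
  Urn I: 0.09 × 0.1525 × 0.12 = 0.001647
  Urn II: 0.14 × 0.063 × 0.1225 = 0.00108045
  Urn V: 0.65 × 0.056 × 0.09 = 0.003276
  Urn VI: 0.12 × 0.06 × 0.0925 = 0.000666
Sum = 0.00666945.
P(Urn VI | evidence) = 0.000666 / 0.00666945 ≈ 0.100.

0.100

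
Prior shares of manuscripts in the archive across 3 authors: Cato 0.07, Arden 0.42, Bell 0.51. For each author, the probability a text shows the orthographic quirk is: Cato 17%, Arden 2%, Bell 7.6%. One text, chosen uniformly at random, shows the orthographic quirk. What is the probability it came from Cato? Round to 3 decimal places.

0.201

Compute prior × likelihood for every hypothesis:
  Cato: 0.07 × 0.17 = 0.0119
  Arden: 0.42 × 0.02 = 0.0084
  Bell: 0.51 × 0.076 = 0.03876
Normalizing constant = 0.05906.
P(Cato | evidence) = 0.0119 / 0.05906 ≈ 0.201.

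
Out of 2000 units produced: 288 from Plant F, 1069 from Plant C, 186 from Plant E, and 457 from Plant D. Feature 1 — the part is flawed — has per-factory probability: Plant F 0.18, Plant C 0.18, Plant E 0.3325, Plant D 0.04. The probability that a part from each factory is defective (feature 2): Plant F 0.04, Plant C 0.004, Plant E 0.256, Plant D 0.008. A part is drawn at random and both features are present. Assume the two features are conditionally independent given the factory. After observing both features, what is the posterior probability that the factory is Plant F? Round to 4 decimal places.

0.1102

Compute prior × likelihood for every hypothesis:
  Plant F: 0.144 × 0.18 × 0.04 = 0.0010368
  Plant C: 0.5345 × 0.18 × 0.004 = 0.00038484
  Plant E: 0.093 × 0.3325 × 0.256 = 0.00791616
  Plant D: 0.2285 × 0.04 × 0.008 = 0.00007312
Normalizing constant = 0.00941092.
P(Plant F | evidence) = 0.0010368 / 0.00941092 ≈ 0.1102.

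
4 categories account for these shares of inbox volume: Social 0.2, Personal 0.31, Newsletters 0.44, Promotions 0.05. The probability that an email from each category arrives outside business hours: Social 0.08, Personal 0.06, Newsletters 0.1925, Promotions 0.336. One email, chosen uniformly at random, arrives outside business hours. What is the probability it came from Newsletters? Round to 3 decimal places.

0.622

By Bayes' rule, posterior ∝ prior × likelihood:
  Social: 0.2 × 0.08 = 0.016
  Personal: 0.31 × 0.06 = 0.0186
  Newsletters: 0.44 × 0.1925 = 0.0847
  Promotions: 0.05 × 0.336 = 0.0168
Sum = 0.1361.
P(Newsletters | evidence) = 0.0847 / 0.1361 ≈ 0.622.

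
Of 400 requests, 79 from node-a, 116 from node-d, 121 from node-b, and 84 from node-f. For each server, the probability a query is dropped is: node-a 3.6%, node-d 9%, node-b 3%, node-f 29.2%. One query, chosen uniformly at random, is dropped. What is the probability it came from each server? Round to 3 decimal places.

By Bayes' rule, posterior ∝ prior × likelihood:
  node-a: 0.1975 × 0.036 = 0.00711
  node-d: 0.29 × 0.09 = 0.0261
  node-b: 0.3025 × 0.03 = 0.009075
  node-f: 0.21 × 0.292 = 0.06132
Normalizing constant = 0.103605.
P(node-a | dropped) = 0.00711/0.103605 ≈ 0.069
P(node-d | dropped) = 0.0261/0.103605 ≈ 0.252
P(node-b | dropped) = 0.009075/0.103605 ≈ 0.088
P(node-f | dropped) = 0.06132/0.103605 ≈ 0.592

node-a 0.069, node-d 0.252, node-b 0.088, node-f 0.592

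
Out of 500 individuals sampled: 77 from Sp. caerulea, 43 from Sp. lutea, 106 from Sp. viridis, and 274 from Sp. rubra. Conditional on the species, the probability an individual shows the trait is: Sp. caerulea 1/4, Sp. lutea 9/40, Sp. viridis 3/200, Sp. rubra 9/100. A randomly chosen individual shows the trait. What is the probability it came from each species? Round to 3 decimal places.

By Bayes' rule, posterior ∝ prior × likelihood:
  Sp. caerulea: 0.154 × 0.25 = 0.0385
  Sp. lutea: 0.086 × 0.225 = 0.01935
  Sp. viridis: 0.212 × 0.015 = 0.00318
  Sp. rubra: 0.548 × 0.09 = 0.04932
Sum = 0.11035.
P(Sp. caerulea | trait) = 0.0385/0.11035 ≈ 0.349
P(Sp. lutea | trait) = 0.01935/0.11035 ≈ 0.175
P(Sp. viridis | trait) = 0.00318/0.11035 ≈ 0.029
P(Sp. rubra | trait) = 0.04932/0.11035 ≈ 0.447

Sp. caerulea 0.349, Sp. lutea 0.175, Sp. viridis 0.029, Sp. rubra 0.447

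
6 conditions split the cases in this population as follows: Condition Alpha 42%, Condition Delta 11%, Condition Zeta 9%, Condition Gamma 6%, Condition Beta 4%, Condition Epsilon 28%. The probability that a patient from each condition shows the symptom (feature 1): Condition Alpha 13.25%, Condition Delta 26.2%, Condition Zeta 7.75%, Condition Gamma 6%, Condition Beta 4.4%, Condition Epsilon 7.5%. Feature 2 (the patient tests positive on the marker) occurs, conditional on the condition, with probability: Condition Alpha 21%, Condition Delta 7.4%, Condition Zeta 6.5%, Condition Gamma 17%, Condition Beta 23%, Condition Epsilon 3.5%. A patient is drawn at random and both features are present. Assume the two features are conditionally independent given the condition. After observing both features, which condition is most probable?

Condition Alpha

By Bayes' rule, posterior ∝ prior × likelihood:
  Condition Alpha: 0.42 × 0.1325 × 0.21 = 0.0116865
  Condition Delta: 0.11 × 0.262 × 0.074 = 0.00213268
  Condition Zeta: 0.09 × 0.0775 × 0.065 = 0.000453375
  Condition Gamma: 0.06 × 0.06 × 0.17 = 0.000612
  Condition Beta: 0.04 × 0.044 × 0.23 = 0.0004048
  Condition Epsilon: 0.28 × 0.075 × 0.035 = 0.000735
Sum = 0.016024355.
Largest term belongs to Condition Alpha, so Condition Alpha is most probable.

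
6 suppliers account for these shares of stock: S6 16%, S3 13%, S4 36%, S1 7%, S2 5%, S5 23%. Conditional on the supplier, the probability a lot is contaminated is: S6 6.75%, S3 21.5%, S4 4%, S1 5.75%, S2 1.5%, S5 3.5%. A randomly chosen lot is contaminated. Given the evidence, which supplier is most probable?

S3

Compute prior × likelihood for every hypothesis:
  S6: 0.16 × 0.0675 = 0.0108
  S3: 0.13 × 0.215 = 0.02795
  S4: 0.36 × 0.04 = 0.0144
  S1: 0.07 × 0.0575 = 0.004025
  S2: 0.05 × 0.015 = 0.00075
  S5: 0.23 × 0.035 = 0.00805
Normalizing constant = 0.065975.
Largest term belongs to S3, so S3 is most probable.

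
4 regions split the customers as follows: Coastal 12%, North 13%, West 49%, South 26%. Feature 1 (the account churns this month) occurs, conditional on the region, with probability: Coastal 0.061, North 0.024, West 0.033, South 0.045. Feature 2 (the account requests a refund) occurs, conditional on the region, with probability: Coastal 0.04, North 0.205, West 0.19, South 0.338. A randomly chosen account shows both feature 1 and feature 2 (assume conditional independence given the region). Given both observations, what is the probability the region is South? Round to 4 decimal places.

Unnormalized posteriors (prior × likelihood):
  Coastal: 0.12 × 0.061 × 0.04 = 0.0002928
  North: 0.13 × 0.024 × 0.205 = 0.0006396
  West: 0.49 × 0.033 × 0.19 = 0.0030723
  South: 0.26 × 0.045 × 0.338 = 0.0039546
Sum = 0.0079593.
P(South | evidence) = 0.0039546 / 0.0079593 ≈ 0.4969.

0.4969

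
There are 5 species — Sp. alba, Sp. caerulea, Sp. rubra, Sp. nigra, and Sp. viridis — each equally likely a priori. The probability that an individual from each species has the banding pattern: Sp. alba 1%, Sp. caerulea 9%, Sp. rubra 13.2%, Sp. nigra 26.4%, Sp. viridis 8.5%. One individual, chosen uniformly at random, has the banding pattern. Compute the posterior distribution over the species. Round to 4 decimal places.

Sp. alba 0.0172, Sp. caerulea 0.1549, Sp. rubra 0.2272, Sp. nigra 0.4544, Sp. viridis 0.1463

Since the prior is uniform, the posterior is proportional to the likelihood:
  Sp. alba: 0.01
  Sp. caerulea: 0.09
  Sp. rubra: 0.132
  Sp. nigra: 0.264
  Sp. viridis: 0.085
Normalizing constant = 0.581.
P(Sp. alba | banded) = 0.01/0.581 ≈ 0.0172
P(Sp. caerulea | banded) = 0.09/0.581 ≈ 0.1549
P(Sp. rubra | banded) = 0.132/0.581 ≈ 0.2272
P(Sp. nigra | banded) = 0.264/0.581 ≈ 0.4544
P(Sp. viridis | banded) = 0.085/0.581 ≈ 0.1463
(Check: 0.0172+0.1549+0.2272+0.4544+0.1463 = 1.0000.)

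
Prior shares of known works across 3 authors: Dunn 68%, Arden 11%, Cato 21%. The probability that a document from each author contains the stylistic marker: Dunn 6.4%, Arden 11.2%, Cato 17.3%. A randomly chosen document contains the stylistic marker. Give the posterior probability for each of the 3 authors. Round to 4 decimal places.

Dunn 0.4722, Arden 0.1337, Cato 0.3942

Unnormalized posteriors (prior × likelihood):
  Dunn: 0.68 × 0.064 = 0.04352
  Arden: 0.11 × 0.112 = 0.01232
  Cato: 0.21 × 0.173 = 0.03633
Total = 0.09217.
P(Dunn | marker) = 0.04352/0.09217 ≈ 0.4722
P(Arden | marker) = 0.01232/0.09217 ≈ 0.1337
P(Cato | marker) = 0.03633/0.09217 ≈ 0.3942
(Check: 0.4722+0.1337+0.3942 = 1.0001.)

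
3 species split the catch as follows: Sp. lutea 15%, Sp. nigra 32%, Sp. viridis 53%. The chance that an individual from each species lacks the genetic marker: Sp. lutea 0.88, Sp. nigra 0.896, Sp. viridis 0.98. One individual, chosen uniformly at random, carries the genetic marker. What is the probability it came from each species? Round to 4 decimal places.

Taking complements, P(marker | each) = Sp. lutea 0.12, Sp. nigra 0.104, Sp. viridis 0.02.
Compute prior × likelihood for every hypothesis:
  Sp. lutea: 0.15 × 0.12 = 0.018
  Sp. nigra: 0.32 × 0.104 = 0.03328
  Sp. viridis: 0.53 × 0.02 = 0.0106
Normalizing constant = 0.06188.
P(Sp. lutea | marker) = 0.018/0.06188 ≈ 0.2909
P(Sp. nigra | marker) = 0.03328/0.06188 ≈ 0.5378
P(Sp. viridis | marker) = 0.0106/0.06188 ≈ 0.1713
(Check: 0.2909+0.5378+0.1713 = 1.0000.)

Sp. lutea 0.2909, Sp. nigra 0.5378, Sp. viridis 0.1713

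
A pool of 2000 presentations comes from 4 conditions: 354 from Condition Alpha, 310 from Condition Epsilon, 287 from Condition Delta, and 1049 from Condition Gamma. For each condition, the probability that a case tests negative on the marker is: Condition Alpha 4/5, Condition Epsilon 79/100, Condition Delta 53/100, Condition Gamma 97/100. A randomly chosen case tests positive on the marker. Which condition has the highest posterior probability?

Taking complements, P(marker-positive | each) = Condition Alpha 0.2, Condition Epsilon 0.21, Condition Delta 0.47, Condition Gamma 0.03.
By Bayes' rule, posterior ∝ prior × likelihood:
  Condition Alpha: 0.177 × 0.2 = 0.0354
  Condition Epsilon: 0.155 × 0.21 = 0.03255
  Condition Delta: 0.1435 × 0.47 = 0.067445
  Condition Gamma: 0.5245 × 0.03 = 0.015735
Normalizing constant = 0.15113.
Largest term belongs to Condition Delta, so Condition Delta is most probable.

Condition Delta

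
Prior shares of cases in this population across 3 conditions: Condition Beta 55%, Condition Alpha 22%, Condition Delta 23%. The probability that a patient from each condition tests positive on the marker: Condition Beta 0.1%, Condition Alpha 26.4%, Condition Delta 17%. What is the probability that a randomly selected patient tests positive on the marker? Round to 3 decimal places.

0.098

Prior × likelihood for each hypothesis:
  Condition Beta: 0.55 × 0.001 = 0.00055
  Condition Alpha: 0.22 × 0.264 = 0.05808
  Condition Delta: 0.23 × 0.17 = 0.0391
P(marker-positive) = 0.00055 + 0.05808 + 0.0391 = 0.09773 → 0.098.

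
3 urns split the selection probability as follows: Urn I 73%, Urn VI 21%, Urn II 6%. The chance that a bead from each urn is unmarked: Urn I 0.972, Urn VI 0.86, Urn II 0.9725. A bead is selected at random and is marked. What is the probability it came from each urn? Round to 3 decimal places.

Urn I 0.397, Urn VI 0.571, Urn II 0.032

Taking complements, P(marked | each) = Urn I 0.028, Urn VI 0.14, Urn II 0.0275.
Prior × likelihood for each hypothesis:
  Urn I: 0.73 × 0.028 = 0.02044
  Urn VI: 0.21 × 0.14 = 0.0294
  Urn II: 0.06 × 0.0275 = 0.00165
Total = 0.05149.
P(Urn I | marked) = 0.02044/0.05149 ≈ 0.397
P(Urn VI | marked) = 0.0294/0.05149 ≈ 0.571
P(Urn II | marked) = 0.00165/0.05149 ≈ 0.032
(Check: 0.397+0.571+0.032 = 1.000.)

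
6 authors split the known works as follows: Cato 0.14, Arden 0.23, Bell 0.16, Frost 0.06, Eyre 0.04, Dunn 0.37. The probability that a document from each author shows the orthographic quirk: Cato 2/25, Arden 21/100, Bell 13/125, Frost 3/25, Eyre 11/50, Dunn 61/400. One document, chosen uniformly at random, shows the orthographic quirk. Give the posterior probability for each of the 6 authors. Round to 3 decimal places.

Cato 0.075, Arden 0.325, Bell 0.112, Frost 0.048, Eyre 0.059, Dunn 0.380

Unnormalized posteriors (prior × likelihood):
  Cato: 0.14 × 0.08 = 0.0112
  Arden: 0.23 × 0.21 = 0.0483
  Bell: 0.16 × 0.104 = 0.01664
  Frost: 0.06 × 0.12 = 0.0072
  Eyre: 0.04 × 0.22 = 0.0088
  Dunn: 0.37 × 0.1525 = 0.056425
Total = 0.148565.
P(Cato | quirk) = 0.0112/0.148565 ≈ 0.075
P(Arden | quirk) = 0.0483/0.148565 ≈ 0.325
P(Bell | quirk) = 0.01664/0.148565 ≈ 0.112
P(Frost | quirk) = 0.0072/0.148565 ≈ 0.048
P(Eyre | quirk) = 0.0088/0.148565 ≈ 0.059
P(Dunn | quirk) = 0.056425/0.148565 ≈ 0.380
(Check: 0.075+0.325+0.112+0.048+0.059+0.380 = 0.999.)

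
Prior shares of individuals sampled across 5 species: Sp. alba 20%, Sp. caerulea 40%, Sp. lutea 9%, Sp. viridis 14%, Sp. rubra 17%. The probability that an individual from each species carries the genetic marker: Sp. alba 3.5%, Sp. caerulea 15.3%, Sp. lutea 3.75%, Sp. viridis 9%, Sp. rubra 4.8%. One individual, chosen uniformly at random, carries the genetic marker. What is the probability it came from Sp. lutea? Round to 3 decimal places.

0.037

Prior × likelihood for each hypothesis:
  Sp. alba: 0.2 × 0.035 = 0.007
  Sp. caerulea: 0.4 × 0.153 = 0.0612
  Sp. lutea: 0.09 × 0.0375 = 0.003375
  Sp. viridis: 0.14 × 0.09 = 0.0126
  Sp. rubra: 0.17 × 0.048 = 0.00816
Sum = 0.092335.
P(Sp. lutea | evidence) = 0.003375 / 0.092335 ≈ 0.037.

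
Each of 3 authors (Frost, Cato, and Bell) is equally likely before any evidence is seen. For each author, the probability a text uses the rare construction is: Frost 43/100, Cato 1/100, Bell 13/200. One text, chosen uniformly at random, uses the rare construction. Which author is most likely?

Frost

Since the prior is uniform, the posterior is proportional to the likelihood:
  Frost: 0.43
  Cato: 0.01
  Bell: 0.065
Sum = 0.505.
Largest term belongs to Frost, so Frost is most probable.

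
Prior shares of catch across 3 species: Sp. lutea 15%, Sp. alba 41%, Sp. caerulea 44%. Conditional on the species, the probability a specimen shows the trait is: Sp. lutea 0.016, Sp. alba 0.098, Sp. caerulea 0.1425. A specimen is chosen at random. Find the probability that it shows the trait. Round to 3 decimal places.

0.105

Compute prior × likelihood for every hypothesis:
  Sp. lutea: 0.15 × 0.016 = 0.0024
  Sp. alba: 0.41 × 0.098 = 0.04018
  Sp. caerulea: 0.44 × 0.1425 = 0.0627
P(trait) = 0.0024 + 0.04018 + 0.0627 = 0.10528 → 0.105.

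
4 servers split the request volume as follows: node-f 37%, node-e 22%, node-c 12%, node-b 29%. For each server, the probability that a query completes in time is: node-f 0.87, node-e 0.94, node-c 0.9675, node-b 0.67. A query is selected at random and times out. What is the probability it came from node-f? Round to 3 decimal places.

0.299

Taking complements, P(timeout | each) = node-f 0.13, node-e 0.06, node-c 0.0325, node-b 0.33.
Unnormalized posteriors (prior × likelihood):
  node-f: 0.37 × 0.13 = 0.0481
  node-e: 0.22 × 0.06 = 0.0132
  node-c: 0.12 × 0.0325 = 0.0039
  node-b: 0.29 × 0.33 = 0.0957
Total = 0.1609.
P(node-f | evidence) = 0.0481 / 0.1609 ≈ 0.299.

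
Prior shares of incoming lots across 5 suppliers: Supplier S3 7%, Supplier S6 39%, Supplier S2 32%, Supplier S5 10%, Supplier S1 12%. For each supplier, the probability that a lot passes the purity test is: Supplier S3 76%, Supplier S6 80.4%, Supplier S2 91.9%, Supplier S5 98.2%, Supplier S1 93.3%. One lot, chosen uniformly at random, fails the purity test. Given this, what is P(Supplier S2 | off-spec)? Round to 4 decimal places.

0.2009

Taking complements, P(off-spec | each) = Supplier S3 0.24, Supplier S6 0.196, Supplier S2 0.081, Supplier S5 0.018, Supplier S1 0.067.
Unnormalized posteriors (prior × likelihood):
  Supplier S3: 0.07 × 0.24 = 0.0168
  Supplier S6: 0.39 × 0.196 = 0.07644
  Supplier S2: 0.32 × 0.081 = 0.02592
  Supplier S5: 0.1 × 0.018 = 0.0018
  Supplier S1: 0.12 × 0.067 = 0.00804
Normalizing constant = 0.129.
P(Supplier S2 | evidence) = 0.02592 / 0.129 ≈ 0.2009.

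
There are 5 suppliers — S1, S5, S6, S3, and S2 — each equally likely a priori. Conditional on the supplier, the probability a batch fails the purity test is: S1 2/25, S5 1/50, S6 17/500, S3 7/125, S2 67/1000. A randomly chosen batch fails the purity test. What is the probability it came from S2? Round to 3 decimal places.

With a uniform prior (1/5 each), posterior ∝ likelihood:
  S1: 0.08
  S5: 0.02
  S6: 0.034
  S3: 0.056
  S2: 0.067
Normalizing constant = 0.257.
P(S2 | evidence) = 0.067 / 0.257 ≈ 0.261.

0.261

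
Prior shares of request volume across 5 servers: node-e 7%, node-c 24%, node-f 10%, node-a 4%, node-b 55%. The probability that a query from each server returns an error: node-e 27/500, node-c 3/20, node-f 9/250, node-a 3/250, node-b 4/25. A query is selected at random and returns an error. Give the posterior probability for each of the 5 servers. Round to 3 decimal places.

Compute prior × likelihood for every hypothesis:
  node-e: 0.07 × 0.054 = 0.00378
  node-c: 0.24 × 0.15 = 0.036
  node-f: 0.1 × 0.036 = 0.0036
  node-a: 0.04 × 0.012 = 0.00048
  node-b: 0.55 × 0.16 = 0.088
Total = 0.13186.
P(node-e | error) = 0.00378/0.13186 ≈ 0.029
P(node-c | error) = 0.036/0.13186 ≈ 0.273
P(node-f | error) = 0.0036/0.13186 ≈ 0.027
P(node-a | error) = 0.00048/0.13186 ≈ 0.004
P(node-b | error) = 0.088/0.13186 ≈ 0.667

node-e 0.029, node-c 0.273, node-f 0.027, node-a 0.004, node-b 0.667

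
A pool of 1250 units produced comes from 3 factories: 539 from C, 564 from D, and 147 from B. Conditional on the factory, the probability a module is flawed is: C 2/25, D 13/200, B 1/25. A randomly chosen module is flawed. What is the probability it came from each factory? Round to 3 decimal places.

By Bayes' rule, posterior ∝ prior × likelihood:
  C: 0.4312 × 0.08 = 0.034496
  D: 0.4512 × 0.065 = 0.029328
  B: 0.1176 × 0.04 = 0.004704
Normalizing constant = 0.068528.
P(C | flawed) = 0.034496/0.068528 ≈ 0.503
P(D | flawed) = 0.029328/0.068528 ≈ 0.428
P(B | flawed) = 0.004704/0.068528 ≈ 0.069

C 0.503, D 0.428, B 0.069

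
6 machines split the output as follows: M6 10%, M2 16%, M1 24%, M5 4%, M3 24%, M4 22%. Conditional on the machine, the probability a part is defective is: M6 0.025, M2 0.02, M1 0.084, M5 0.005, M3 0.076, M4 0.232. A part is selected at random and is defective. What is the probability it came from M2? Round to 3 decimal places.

Compute prior × likelihood for every hypothesis:
  M6: 0.1 × 0.025 = 0.0025
  M2: 0.16 × 0.02 = 0.0032
  M1: 0.24 × 0.084 = 0.02016
  M5: 0.04 × 0.005 = 0.0002
  M3: 0.24 × 0.076 = 0.01824
  M4: 0.22 × 0.232 = 0.05104
Total = 0.09534.
P(M2 | evidence) = 0.0032 / 0.09534 ≈ 0.034.

0.034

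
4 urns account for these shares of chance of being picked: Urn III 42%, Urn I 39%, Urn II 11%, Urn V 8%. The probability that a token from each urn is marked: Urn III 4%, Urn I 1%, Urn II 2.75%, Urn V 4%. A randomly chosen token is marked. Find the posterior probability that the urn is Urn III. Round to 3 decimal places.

Unnormalized posteriors (prior × likelihood):
  Urn III: 0.42 × 0.04 = 0.0168
  Urn I: 0.39 × 0.01 = 0.0039
  Urn II: 0.11 × 0.0275 = 0.003025
  Urn V: 0.08 × 0.04 = 0.0032
Normalizing constant = 0.026925.
P(Urn III | evidence) = 0.0168 / 0.026925 ≈ 0.624.

0.624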